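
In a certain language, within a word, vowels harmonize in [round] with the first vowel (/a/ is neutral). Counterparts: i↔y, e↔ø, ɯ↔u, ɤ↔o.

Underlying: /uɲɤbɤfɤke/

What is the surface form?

/ɤ/ harmonizes with /u/ ([+round]) → [o]
/ɤ/ harmonizes with /u/ ([+round]) → [o]
/ɤ/ harmonizes with /u/ ([+round]) → [o]
/e/ harmonizes with /u/ ([+round]) → [ø]

[uɲobofokø]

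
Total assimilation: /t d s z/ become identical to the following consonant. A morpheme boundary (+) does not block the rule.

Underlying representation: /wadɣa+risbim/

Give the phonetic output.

[waɣɣa+ribbim]

/d/ before /ɣ/ → [ɣ] (total assimilation)
/s/ before /b/ → [b] (total assimilation)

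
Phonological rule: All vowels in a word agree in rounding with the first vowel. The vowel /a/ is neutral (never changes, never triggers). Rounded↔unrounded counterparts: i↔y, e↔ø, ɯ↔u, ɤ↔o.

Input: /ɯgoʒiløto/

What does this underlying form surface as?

[ɯgɤʒiletɤ]

/o/ harmonizes with /ɯ/ ([-round]) → [ɤ]
/ø/ harmonizes with /ɯ/ ([-round]) → [e]
/o/ harmonizes with /ɯ/ ([-round]) → [ɤ]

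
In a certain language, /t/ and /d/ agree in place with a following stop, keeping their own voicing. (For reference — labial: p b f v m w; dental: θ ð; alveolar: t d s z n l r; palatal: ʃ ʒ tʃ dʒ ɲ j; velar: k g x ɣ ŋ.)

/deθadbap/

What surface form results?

[deθabbap]

/d/ before /b/ (labial) → [b]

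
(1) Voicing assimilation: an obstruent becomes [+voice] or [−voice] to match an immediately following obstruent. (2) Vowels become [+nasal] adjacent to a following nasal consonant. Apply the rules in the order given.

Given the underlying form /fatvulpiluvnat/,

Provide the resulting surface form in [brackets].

[fadvulpiluvnat]

Rule 1: /t/ before /v/ (voiced) → [d]
After rule 1: fadvulpiluvnat
Rule 2: no segment meets the rule's conditions; no change.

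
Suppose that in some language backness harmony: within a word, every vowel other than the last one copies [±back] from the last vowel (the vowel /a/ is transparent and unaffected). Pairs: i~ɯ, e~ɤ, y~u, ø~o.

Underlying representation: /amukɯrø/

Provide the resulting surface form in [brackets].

[amykirø]

/u/ harmonizes with /ø/ ([-back]) → [y]
/ɯ/ harmonizes with /ø/ ([-back]) → [i]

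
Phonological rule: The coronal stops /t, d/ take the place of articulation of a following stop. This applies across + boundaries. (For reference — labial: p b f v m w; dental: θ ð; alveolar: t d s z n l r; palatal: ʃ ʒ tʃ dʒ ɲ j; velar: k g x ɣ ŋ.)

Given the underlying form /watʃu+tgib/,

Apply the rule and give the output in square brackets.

[watʃu+kgib]

/t/ before /g/ (velar) → [k]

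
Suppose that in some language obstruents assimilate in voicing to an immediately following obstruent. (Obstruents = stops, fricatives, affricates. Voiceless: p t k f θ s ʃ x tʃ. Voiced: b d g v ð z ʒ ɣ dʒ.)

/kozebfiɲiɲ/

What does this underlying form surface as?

[kozepfiɲiɲ]

/b/ before /f/ (voiceless) → [p]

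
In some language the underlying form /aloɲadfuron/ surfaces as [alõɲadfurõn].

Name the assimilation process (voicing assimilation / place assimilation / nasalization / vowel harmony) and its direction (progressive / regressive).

nasalization, regressive

/o/→[õ] /o/→[õ].
Each target copies a feature from the following segment, so the direction is regressive.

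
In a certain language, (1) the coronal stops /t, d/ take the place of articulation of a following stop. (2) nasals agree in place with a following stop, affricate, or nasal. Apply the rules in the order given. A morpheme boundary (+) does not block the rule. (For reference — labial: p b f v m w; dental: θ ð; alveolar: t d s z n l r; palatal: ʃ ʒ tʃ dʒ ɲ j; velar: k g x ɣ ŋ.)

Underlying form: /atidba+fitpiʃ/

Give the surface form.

[atibba+fippiʃ]

Rule 1: /d/ before /b/ (labial) → [b]
Rule 1: /t/ before /p/ (labial) → [p]
After rule 1: atibba+fippiʃ
Rule 2: no segment meets the rule's conditions; no change.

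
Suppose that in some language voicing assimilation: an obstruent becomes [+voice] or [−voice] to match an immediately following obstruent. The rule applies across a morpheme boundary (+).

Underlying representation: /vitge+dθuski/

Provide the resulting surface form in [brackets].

[vidge+tθuski]

/t/ before /g/ (voiced) → [d]
/d/ before /θ/ (voiceless) → [t]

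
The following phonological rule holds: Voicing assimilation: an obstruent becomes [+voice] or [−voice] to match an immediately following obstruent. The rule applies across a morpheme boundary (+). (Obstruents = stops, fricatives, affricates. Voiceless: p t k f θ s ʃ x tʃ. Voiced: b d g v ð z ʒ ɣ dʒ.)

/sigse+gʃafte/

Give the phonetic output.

/g/ before /s/ (voiceless) → [k]
/g/ before /ʃ/ (voiceless) → [k]

[sikse+kʃafte]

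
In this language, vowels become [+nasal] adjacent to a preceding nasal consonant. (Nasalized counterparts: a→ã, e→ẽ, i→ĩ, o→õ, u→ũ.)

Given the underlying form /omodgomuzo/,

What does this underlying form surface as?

/o/ after nasal /m/ → [õ]
/u/ after nasal /m/ → [ũ]

[omõdgomũzo]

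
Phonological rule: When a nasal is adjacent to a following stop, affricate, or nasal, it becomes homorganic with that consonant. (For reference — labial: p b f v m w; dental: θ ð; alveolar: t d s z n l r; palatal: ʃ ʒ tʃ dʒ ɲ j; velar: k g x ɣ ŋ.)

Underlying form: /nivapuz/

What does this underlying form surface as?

[nivapuz]

no segment meets the rule's conditions; no change.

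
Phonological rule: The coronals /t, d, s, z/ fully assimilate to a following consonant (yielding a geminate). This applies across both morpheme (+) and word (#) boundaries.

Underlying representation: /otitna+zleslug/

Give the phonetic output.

/t/ before /n/ → [n] (total assimilation)
/z/ before /l/ → [l] (total assimilation)
/s/ before /l/ → [l] (total assimilation)

[otinna+llellug]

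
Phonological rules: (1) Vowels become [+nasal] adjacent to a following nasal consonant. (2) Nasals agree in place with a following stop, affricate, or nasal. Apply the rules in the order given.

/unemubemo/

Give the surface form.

[ũnẽmubẽmo]

Rule 1: /u/ before nasal /n/ → [ũ]
Rule 1: /e/ before nasal /m/ → [ẽ]
Rule 1: /e/ before nasal /m/ → [ẽ]
After rule 1: ũnẽmubẽmo
Rule 2: no segment meets the rule's conditions; no change.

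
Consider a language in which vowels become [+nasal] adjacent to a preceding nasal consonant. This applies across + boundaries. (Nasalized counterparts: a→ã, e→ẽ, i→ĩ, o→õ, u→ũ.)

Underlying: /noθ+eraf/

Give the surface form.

[nõθ+eraf]

/o/ after nasal /n/ → [õ]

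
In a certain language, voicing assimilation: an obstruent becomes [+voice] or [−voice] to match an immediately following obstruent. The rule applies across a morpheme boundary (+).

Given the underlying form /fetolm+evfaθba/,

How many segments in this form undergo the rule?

/v/ before /f/ (voiceless) → [f]
/θ/ before /b/ (voiced) → [ð]
2 segments change.

2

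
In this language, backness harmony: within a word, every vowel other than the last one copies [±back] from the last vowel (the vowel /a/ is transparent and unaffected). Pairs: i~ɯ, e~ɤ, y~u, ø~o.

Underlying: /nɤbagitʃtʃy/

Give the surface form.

[nebagitʃtʃy]

/ɤ/ harmonizes with /y/ ([-back]) → [e]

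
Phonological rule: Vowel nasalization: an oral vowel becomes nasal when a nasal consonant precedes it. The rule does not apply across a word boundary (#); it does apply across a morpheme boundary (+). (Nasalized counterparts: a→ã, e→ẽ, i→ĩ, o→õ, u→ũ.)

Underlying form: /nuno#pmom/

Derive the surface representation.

/u/ after nasal /n/ → [ũ]
/o/ after nasal /n/ → [õ]
/o/ after nasal /m/ → [õ]

[nũnõ#pmõm]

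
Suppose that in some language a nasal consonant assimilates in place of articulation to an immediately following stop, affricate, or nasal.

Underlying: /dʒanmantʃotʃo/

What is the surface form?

/n/ before /m/ (labial) → [m]
/n/ before /tʃ/ (palatal) → [ɲ]

[dʒammaɲtʃotʃo]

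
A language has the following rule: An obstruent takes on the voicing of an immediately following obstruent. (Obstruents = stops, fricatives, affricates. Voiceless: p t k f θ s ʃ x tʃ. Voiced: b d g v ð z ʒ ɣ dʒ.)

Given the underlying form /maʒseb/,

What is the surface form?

[maʃseb]

/ʒ/ before /s/ (voiceless) → [ʃ]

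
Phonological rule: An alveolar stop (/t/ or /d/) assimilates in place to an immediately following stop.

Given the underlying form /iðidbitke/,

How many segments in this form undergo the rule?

2

/d/ before /b/ (labial) → [b]
/t/ before /k/ (velar) → [k]
2 segments change.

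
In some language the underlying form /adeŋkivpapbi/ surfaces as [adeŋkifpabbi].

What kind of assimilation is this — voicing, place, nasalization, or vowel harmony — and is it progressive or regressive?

voicing assimilation, regressive

/v/→[f] /p/→[b].
Each target copies a feature from the following segment, so the direction is regressive.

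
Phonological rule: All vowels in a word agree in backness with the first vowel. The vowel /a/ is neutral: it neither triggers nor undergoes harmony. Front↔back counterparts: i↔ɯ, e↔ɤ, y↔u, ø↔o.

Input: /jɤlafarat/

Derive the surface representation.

[jɤlafarat]

no segment meets the rule's conditions; no change.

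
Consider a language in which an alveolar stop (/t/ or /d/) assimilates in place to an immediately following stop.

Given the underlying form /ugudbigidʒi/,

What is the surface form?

[ugubbigidʒi]

/d/ before /b/ (labial) → [b]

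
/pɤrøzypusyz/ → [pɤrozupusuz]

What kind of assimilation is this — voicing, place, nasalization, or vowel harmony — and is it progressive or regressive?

vowel harmony, progressive

/ø/→[o] /y/→[u] /y/→[u].
Vowels agree with the first vowel, so the harmony is progressive.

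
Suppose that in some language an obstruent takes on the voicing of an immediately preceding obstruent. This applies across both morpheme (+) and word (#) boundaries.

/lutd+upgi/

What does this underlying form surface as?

[lutt+upki]

/d/ after /t/ (voiceless) → [t]
/g/ after /p/ (voiceless) → [k]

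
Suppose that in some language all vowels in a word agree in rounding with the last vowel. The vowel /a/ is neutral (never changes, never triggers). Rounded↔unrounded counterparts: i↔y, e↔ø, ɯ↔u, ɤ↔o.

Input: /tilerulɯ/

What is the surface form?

/u/ harmonizes with /ɯ/ ([-round]) → [ɯ]

[tilerɯlɯ]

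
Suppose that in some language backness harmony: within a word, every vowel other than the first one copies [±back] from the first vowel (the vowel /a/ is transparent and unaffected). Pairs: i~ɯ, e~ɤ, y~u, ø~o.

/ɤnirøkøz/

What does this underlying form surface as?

/i/ harmonizes with /ɤ/ ([+back]) → [ɯ]
/ø/ harmonizes with /ɤ/ ([+back]) → [o]
/ø/ harmonizes with /ɤ/ ([+back]) → [o]

[ɤnɯrokoz]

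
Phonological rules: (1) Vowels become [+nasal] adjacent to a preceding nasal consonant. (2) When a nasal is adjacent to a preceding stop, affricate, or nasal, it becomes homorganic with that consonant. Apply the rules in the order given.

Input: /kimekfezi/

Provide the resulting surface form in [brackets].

Rule 1: /e/ after nasal /m/ → [ẽ]
After rule 1: kimẽkfezi
Rule 2: no segment meets the rule's conditions; no change.

[kimẽkfezi]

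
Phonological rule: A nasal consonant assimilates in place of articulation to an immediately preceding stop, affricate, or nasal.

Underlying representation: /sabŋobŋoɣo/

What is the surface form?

[sabmobmoɣo]

/ŋ/ after /b/ (labial) → [m]
/ŋ/ after /b/ (labial) → [m]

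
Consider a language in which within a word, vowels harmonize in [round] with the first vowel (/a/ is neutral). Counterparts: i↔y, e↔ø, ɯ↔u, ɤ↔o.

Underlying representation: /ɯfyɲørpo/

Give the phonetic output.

[ɯfiɲerpɤ]

/y/ harmonizes with /ɯ/ ([-round]) → [i]
/ø/ harmonizes with /ɯ/ ([-round]) → [e]
/o/ harmonizes with /ɯ/ ([-round]) → [ɤ]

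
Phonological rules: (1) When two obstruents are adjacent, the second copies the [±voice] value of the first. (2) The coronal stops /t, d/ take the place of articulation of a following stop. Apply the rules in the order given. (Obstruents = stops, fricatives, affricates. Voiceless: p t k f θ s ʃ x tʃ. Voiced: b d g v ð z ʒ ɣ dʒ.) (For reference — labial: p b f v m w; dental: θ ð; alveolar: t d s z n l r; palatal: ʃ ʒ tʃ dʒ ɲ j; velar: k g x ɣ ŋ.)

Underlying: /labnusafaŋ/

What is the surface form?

Rule 1: no segment meets the rule's conditions; no change.
After rule 1: labnusafaŋ
Rule 2: no segment meets the rule's conditions; no change.

[labnusafaŋ]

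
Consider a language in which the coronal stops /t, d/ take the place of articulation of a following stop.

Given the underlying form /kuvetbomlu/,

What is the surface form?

[kuvepbomlu]

/t/ before /b/ (labial) → [p]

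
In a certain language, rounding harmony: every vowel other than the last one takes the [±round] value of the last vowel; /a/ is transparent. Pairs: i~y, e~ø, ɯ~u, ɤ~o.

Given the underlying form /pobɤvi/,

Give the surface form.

[pɤbɤvi]

/o/ harmonizes with /i/ ([-round]) → [ɤ]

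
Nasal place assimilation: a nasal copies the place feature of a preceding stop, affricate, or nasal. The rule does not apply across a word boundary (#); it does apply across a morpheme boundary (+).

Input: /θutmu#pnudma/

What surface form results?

/m/ after /t/ (alveolar) → [n]
/n/ after /p/ (labial) → [m]
/m/ after /d/ (alveolar) → [n]

[θutnu#pmudna]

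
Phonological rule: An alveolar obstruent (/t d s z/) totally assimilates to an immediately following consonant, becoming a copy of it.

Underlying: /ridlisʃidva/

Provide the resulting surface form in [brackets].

/d/ before /l/ → [l] (total assimilation)
/s/ before /ʃ/ → [ʃ] (total assimilation)
/d/ before /v/ → [v] (total assimilation)

[rilliʃʃivva]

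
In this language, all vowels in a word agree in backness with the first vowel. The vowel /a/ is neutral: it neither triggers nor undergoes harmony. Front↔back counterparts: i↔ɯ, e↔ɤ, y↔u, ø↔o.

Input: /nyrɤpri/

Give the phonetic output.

/ɤ/ harmonizes with /y/ ([-back]) → [e]

[nyrepri]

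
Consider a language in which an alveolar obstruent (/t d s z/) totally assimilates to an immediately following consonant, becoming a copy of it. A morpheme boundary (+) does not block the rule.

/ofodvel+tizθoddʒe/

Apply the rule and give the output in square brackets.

/d/ before /v/ → [v] (total assimilation)
/z/ before /θ/ → [θ] (total assimilation)
/d/ before /dʒ/ → [dʒ] (total assimilation)

[ofovvel+tiθθodʒdʒe]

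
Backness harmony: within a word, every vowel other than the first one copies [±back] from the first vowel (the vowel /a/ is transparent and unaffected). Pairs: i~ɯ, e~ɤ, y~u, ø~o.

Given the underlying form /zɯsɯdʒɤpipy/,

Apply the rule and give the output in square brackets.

[zɯsɯdʒɤpɯpu]

/i/ harmonizes with /ɯ/ ([+back]) → [ɯ]
/y/ harmonizes with /ɯ/ ([+back]) → [u]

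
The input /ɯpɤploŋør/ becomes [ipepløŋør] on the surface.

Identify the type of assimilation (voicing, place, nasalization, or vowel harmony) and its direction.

vowel harmony, regressive

/ɯ/→[i] /ɤ/→[e] /o/→[ø].
Vowels agree with the last vowel, so the harmony is regressive.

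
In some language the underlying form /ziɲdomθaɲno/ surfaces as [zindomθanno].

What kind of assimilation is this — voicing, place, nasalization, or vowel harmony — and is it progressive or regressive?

/ɲ/→[n] /ɲ/→[n].
Each target copies a feature from the following segment, so the direction is regressive.

place assimilation, regressive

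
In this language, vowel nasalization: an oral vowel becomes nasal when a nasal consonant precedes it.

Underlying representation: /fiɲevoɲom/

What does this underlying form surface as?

/e/ after nasal /ɲ/ → [ẽ]
/o/ after nasal /ɲ/ → [õ]

[fiɲẽvoɲõm]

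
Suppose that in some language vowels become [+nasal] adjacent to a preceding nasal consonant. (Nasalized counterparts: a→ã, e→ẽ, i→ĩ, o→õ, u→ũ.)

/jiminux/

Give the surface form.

/i/ after nasal /m/ → [ĩ]
/u/ after nasal /n/ → [ũ]

[jimĩnũx]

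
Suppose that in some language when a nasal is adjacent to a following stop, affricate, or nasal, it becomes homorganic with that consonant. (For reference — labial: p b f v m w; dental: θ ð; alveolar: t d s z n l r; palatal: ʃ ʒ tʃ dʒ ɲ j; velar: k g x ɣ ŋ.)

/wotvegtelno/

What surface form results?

no segment meets the rule's conditions; no change.

[wotvegtelno]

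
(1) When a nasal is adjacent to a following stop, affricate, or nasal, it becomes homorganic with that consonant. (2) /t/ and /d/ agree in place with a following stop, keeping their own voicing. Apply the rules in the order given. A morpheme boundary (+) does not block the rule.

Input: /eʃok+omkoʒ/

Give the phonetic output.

Rule 1: /m/ before /k/ (velar) → [ŋ]
After rule 1: eʃok+oŋkoʒ
Rule 2: no segment meets the rule's conditions; no change.

[eʃok+oŋkoʒ]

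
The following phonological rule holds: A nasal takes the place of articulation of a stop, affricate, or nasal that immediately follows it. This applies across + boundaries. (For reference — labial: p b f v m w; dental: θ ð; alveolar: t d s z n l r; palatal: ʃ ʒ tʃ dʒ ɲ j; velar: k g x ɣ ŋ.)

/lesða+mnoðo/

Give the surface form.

/m/ before /n/ (alveolar) → [n]

[lesða+nnoðo]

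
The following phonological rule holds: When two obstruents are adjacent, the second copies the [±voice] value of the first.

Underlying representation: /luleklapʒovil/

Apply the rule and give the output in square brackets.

[luleklapʃovil]

/ʒ/ after /p/ (voiceless) → [ʃ]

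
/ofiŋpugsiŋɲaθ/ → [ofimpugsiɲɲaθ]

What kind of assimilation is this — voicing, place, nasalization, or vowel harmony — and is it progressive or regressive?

place assimilation, regressive

/ŋ/→[m] /ŋ/→[ɲ].
Each target copies a feature from the following segment, so the direction is regressive.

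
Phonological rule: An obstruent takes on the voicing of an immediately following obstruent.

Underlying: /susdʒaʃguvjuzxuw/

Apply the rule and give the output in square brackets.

[suzdʒaʒguvjusxuw]

/s/ before /dʒ/ (voiced) → [z]
/ʃ/ before /g/ (voiced) → [ʒ]
/z/ before /x/ (voiceless) → [s]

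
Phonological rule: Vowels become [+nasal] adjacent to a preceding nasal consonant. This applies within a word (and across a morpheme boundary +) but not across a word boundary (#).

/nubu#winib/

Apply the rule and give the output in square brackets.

/u/ after nasal /n/ → [ũ]
/i/ after nasal /n/ → [ĩ]

[nũbu#winĩb]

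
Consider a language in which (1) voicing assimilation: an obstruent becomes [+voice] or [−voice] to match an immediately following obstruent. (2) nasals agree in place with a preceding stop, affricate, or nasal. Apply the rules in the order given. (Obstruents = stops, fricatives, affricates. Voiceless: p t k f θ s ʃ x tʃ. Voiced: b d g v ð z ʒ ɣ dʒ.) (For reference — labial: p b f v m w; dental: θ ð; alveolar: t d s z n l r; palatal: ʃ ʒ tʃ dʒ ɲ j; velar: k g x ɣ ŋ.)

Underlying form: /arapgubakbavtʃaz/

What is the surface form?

Rule 1: /p/ before /g/ (voiced) → [b]
Rule 1: /k/ before /b/ (voiced) → [g]
Rule 1: /v/ before /tʃ/ (voiceless) → [f]
After rule 1: arabgubagbaftʃaz
Rule 2: no segment meets the rule's conditions; no change.

[arabgubagbaftʃaz]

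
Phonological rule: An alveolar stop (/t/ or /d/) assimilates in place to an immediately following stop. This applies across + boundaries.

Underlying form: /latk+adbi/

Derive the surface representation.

[lakk+abbi]

/t/ before /k/ (velar) → [k]
/d/ before /b/ (labial) → [b]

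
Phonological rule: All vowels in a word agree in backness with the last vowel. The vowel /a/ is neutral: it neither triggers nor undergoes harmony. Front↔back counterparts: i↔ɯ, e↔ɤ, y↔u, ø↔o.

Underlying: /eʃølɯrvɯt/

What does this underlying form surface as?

[ɤʃolɯrvɯt]

/e/ harmonizes with /ɯ/ ([+back]) → [ɤ]
/ø/ harmonizes with /ɯ/ ([+back]) → [o]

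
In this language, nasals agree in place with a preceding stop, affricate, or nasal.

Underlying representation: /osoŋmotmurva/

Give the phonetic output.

[osoŋŋotnurva]

/m/ after /ŋ/ (velar) → [ŋ]
/m/ after /t/ (alveolar) → [n]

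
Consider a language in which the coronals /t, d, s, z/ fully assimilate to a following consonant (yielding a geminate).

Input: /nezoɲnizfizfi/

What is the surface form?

[nezoɲniffiffi]

/z/ before /f/ → [f] (total assimilation)
/z/ before /f/ → [f] (total assimilation)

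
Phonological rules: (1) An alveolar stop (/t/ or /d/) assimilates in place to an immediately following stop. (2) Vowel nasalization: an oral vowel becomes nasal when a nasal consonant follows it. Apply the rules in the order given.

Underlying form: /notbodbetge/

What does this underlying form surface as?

Rule 1: /t/ before /b/ (labial) → [p]
Rule 1: /d/ before /b/ (labial) → [b]
Rule 1: /t/ before /g/ (velar) → [k]
After rule 1: nopbobbekge
Rule 2: no segment meets the rule's conditions; no change.

[nopbobbekge]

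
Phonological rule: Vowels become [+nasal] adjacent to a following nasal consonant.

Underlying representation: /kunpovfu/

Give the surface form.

[kũnpovfu]

/u/ before nasal /n/ → [ũ]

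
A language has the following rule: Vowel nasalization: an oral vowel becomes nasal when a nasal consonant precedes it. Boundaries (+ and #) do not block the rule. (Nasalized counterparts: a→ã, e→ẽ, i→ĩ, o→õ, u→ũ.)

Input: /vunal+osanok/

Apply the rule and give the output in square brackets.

[vunãl+osanõk]

/a/ after nasal /n/ → [ã]
/o/ after nasal /n/ → [õ]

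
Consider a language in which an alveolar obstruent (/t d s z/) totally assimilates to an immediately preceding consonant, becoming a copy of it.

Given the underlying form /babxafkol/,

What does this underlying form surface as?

no segment meets the rule's conditions; no change.

[babxafkol]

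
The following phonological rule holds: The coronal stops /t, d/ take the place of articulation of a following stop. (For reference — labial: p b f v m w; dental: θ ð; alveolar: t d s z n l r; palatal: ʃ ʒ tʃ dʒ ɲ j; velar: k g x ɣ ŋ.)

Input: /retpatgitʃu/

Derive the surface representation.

[reppakgitʃu]

/t/ before /p/ (labial) → [p]
/t/ before /g/ (velar) → [k]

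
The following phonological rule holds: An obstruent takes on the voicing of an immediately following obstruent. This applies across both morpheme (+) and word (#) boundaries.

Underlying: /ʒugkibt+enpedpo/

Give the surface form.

[ʒukkipt+enpetpo]

/g/ before /k/ (voiceless) → [k]
/b/ before /t/ (voiceless) → [p]
/d/ before /p/ (voiceless) → [t]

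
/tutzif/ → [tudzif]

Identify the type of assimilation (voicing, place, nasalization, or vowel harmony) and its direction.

/t/→[d].
Each target copies a feature from the following segment, so the direction is regressive.

voicing assimilation, regressive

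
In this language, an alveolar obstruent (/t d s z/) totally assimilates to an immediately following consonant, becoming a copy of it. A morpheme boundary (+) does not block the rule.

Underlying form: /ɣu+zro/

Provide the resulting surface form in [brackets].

[ɣu+rro]

/z/ before /r/ → [r] (total assimilation)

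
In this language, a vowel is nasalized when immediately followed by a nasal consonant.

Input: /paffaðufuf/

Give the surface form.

[paffaðufuf]

no segment meets the rule's conditions; no change.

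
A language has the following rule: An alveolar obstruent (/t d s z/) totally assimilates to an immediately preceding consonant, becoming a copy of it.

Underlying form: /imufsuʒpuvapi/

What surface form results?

[imuffuʒpuvapi]

/s/ after /f/ → [f] (total assimilation)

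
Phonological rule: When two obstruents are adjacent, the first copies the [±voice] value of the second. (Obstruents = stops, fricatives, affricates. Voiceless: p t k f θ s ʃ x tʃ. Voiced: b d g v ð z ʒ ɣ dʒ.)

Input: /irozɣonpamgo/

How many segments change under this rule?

No segment meets the rule's conditions.

0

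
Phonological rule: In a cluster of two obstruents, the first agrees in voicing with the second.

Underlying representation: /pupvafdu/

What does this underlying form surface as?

/p/ before /v/ (voiced) → [b]
/f/ before /d/ (voiced) → [v]

[pubvavdu]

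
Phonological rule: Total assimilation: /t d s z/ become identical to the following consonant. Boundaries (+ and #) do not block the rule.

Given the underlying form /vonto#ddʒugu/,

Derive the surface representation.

/d/ before /dʒ/ → [dʒ] (total assimilation)

[vonto#dʒdʒugu]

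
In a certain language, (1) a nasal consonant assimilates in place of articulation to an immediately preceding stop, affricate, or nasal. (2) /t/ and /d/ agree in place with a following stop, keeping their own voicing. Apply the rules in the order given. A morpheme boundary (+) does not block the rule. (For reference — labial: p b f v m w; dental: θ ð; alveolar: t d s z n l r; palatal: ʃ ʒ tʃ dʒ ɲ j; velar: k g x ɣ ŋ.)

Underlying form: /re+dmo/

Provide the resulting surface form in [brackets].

[re+dno]

Rule 1: /m/ after /d/ (alveolar) → [n]
After rule 1: re+dno
Rule 2: no segment meets the rule's conditions; no change.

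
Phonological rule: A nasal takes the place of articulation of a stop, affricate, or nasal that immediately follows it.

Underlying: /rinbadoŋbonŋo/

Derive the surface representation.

/n/ before /b/ (labial) → [m]
/ŋ/ before /b/ (labial) → [m]
/n/ before /ŋ/ (velar) → [ŋ]

[rimbadomboŋŋo]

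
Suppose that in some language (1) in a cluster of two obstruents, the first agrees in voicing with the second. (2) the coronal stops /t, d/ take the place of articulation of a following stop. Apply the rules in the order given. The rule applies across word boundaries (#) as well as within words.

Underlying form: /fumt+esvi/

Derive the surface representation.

Rule 1: /s/ before /v/ (voiced) → [z]
After rule 1: fumt+ezvi
Rule 2: no segment meets the rule's conditions; no change.

[fumt+ezvi]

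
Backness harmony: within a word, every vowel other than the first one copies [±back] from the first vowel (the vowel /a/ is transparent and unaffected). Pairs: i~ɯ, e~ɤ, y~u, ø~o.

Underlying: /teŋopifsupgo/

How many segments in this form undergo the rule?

3

/o/ harmonizes with /e/ ([-back]) → [ø]
/u/ harmonizes with /e/ ([-back]) → [y]
/o/ harmonizes with /e/ ([-back]) → [ø]
3 segments change.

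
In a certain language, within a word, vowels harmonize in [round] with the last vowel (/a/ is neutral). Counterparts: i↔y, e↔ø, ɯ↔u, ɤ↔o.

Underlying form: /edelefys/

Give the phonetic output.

/e/ harmonizes with /y/ ([+round]) → [ø]
/e/ harmonizes with /y/ ([+round]) → [ø]
/e/ harmonizes with /y/ ([+round]) → [ø]

[ødøløfys]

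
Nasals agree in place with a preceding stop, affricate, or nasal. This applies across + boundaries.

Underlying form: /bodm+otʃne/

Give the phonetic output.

[bodn+otʃɲe]

/m/ after /d/ (alveolar) → [n]
/n/ after /tʃ/ (palatal) → [ɲ]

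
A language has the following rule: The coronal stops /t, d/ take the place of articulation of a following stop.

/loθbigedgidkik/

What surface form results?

/d/ before /g/ (velar) → [g]
/d/ before /k/ (velar) → [g]

[loθbigeggigkik]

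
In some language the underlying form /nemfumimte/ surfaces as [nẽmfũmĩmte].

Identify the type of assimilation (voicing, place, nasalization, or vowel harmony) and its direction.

/e/→[ẽ] /u/→[ũ] /i/→[ĩ].
Each target copies a feature from the following segment, so the direction is regressive.

nasalization, regressive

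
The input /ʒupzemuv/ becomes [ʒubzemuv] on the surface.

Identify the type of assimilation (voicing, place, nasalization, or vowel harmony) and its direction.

/p/→[b].
Each target copies a feature from the following segment, so the direction is regressive.

voicing assimilation, regressive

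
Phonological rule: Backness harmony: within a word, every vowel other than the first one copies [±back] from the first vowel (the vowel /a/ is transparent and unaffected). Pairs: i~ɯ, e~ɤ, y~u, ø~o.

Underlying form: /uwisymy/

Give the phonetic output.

/i/ harmonizes with /u/ ([+back]) → [ɯ]
/y/ harmonizes with /u/ ([+back]) → [u]
/y/ harmonizes with /u/ ([+back]) → [u]

[uwɯsumu]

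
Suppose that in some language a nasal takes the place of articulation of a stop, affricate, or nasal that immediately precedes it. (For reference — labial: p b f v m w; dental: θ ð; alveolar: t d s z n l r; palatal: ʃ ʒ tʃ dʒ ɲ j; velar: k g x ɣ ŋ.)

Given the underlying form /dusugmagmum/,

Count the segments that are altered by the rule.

2

/m/ after /g/ (velar) → [ŋ]
/m/ after /g/ (velar) → [ŋ]
2 segments change.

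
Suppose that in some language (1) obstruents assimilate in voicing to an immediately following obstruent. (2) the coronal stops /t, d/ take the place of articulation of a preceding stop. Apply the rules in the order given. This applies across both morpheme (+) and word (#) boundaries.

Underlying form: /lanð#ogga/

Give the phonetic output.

Rule 1: no segment meets the rule's conditions; no change.
After rule 1: lanð#ogga
Rule 2: no segment meets the rule's conditions; no change.

[lanð#ogga]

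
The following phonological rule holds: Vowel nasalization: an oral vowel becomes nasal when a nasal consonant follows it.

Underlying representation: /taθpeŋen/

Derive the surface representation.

[taθpẽŋẽn]

/e/ before nasal /ŋ/ → [ẽ]
/e/ before nasal /n/ → [ẽ]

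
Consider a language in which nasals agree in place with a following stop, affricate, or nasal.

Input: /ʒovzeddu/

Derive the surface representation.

no segment meets the rule's conditions; no change.

[ʒovzeddu]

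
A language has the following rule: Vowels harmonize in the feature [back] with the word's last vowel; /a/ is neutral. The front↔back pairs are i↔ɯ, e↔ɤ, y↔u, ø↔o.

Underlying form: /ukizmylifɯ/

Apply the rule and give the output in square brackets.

[ukɯzmulɯfɯ]

/i/ harmonizes with /ɯ/ ([+back]) → [ɯ]
/y/ harmonizes with /ɯ/ ([+back]) → [u]
/i/ harmonizes with /ɯ/ ([+back]) → [ɯ]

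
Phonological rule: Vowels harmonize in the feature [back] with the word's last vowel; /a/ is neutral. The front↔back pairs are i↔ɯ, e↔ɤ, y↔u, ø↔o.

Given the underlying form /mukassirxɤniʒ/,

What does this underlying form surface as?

[mykassirxeniʒ]

/u/ harmonizes with /i/ ([-back]) → [y]
/ɤ/ harmonizes with /i/ ([-back]) → [e]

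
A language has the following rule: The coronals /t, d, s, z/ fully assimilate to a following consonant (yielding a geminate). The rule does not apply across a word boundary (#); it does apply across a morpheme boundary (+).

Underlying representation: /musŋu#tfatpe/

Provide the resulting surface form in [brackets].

[muŋŋu#ffappe]

/s/ before /ŋ/ → [ŋ] (total assimilation)
/t/ before /f/ → [f] (total assimilation)
/t/ before /p/ → [p] (total assimilation)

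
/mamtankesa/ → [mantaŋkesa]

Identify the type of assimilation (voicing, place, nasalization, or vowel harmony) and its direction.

place assimilation, regressive

/m/→[n] /n/→[ŋ].
Each target copies a feature from the following segment, so the direction is regressive.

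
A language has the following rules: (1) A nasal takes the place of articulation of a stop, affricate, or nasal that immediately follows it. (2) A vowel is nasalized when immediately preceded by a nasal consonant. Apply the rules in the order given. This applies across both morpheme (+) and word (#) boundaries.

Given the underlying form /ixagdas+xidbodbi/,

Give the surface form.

[ixagdas+xidbodbi]

Rule 1: no segment meets the rule's conditions; no change.
After rule 1: ixagdas+xidbodbi
Rule 2: no segment meets the rule's conditions; no change.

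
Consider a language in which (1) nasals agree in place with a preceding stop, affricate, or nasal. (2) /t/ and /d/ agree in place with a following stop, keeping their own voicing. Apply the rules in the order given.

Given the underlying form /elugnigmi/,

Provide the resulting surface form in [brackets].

Rule 1: /n/ after /g/ (velar) → [ŋ]
Rule 1: /m/ after /g/ (velar) → [ŋ]
After rule 1: elugŋigŋi
Rule 2: no segment meets the rule's conditions; no change.

[elugŋigŋi]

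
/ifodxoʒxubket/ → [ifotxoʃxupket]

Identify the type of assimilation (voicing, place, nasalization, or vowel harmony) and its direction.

/d/→[t] /ʒ/→[ʃ] /b/→[p].
Each target copies a feature from the following segment, so the direction is regressive.

voicing assimilation, regressive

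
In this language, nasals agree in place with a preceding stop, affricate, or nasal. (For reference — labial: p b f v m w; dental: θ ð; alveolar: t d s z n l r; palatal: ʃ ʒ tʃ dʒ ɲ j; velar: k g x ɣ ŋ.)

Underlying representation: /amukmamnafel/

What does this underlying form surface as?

/m/ after /k/ (velar) → [ŋ]
/n/ after /m/ (labial) → [m]

[amukŋammafel]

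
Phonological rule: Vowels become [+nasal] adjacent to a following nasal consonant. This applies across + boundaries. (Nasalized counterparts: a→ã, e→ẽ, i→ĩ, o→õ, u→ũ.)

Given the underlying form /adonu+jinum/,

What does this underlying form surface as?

[adõnu+jĩnũm]

/o/ before nasal /n/ → [õ]
/i/ before nasal /n/ → [ĩ]
/u/ before nasal /m/ → [ũ]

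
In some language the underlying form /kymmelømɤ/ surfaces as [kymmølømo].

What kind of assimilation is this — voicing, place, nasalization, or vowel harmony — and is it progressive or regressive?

/e/→[ø] /ɤ/→[o].
Vowels agree with the first vowel, so the harmony is progressive.

vowel harmony, progressive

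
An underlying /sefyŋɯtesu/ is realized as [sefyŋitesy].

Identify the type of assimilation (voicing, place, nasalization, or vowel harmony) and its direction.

vowel harmony, progressive

/ɯ/→[i] /u/→[y].
Vowels agree with the first vowel, so the harmony is progressive.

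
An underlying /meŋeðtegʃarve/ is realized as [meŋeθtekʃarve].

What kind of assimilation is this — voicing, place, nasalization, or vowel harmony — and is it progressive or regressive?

/ð/→[θ] /g/→[k].
Each target copies a feature from the following segment, so the direction is regressive.

voicing assimilation, regressive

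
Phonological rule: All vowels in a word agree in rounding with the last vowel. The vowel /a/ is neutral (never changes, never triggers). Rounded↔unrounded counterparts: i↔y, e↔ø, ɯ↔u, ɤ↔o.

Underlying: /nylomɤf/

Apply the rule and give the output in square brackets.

[nilɤmɤf]

/y/ harmonizes with /ɤ/ ([-round]) → [i]
/o/ harmonizes with /ɤ/ ([-round]) → [ɤ]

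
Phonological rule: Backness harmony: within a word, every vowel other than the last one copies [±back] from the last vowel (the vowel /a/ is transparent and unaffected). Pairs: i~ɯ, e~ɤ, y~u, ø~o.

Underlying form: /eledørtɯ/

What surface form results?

/e/ harmonizes with /ɯ/ ([+back]) → [ɤ]
/e/ harmonizes with /ɯ/ ([+back]) → [ɤ]
/ø/ harmonizes with /ɯ/ ([+back]) → [o]

[ɤlɤdortɯ]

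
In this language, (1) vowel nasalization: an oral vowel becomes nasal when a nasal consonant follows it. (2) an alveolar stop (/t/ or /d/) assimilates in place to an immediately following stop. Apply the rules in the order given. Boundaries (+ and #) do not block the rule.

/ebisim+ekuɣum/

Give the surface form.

Rule 1: /i/ before nasal /m/ → [ĩ]
Rule 1: /u/ before nasal /m/ → [ũ]
After rule 1: ebisĩm+ekuɣũm
Rule 2: no segment meets the rule's conditions; no change.

[ebisĩm+ekuɣũm]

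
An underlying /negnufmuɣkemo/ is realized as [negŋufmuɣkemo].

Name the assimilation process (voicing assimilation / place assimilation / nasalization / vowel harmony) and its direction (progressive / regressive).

place assimilation, progressive

/n/→[ŋ].
Each target copies a feature from the preceding segment, so the direction is progressive.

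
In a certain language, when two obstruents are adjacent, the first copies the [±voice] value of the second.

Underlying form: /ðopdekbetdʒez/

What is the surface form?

[ðobdegbeddʒez]

/p/ before /d/ (voiced) → [b]
/k/ before /b/ (voiced) → [g]
/t/ before /dʒ/ (voiced) → [d]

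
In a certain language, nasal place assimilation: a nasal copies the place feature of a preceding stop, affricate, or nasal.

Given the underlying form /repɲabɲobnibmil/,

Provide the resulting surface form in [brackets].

[repmabmobmibmil]

/ɲ/ after /p/ (labial) → [m]
/ɲ/ after /b/ (labial) → [m]
/n/ after /b/ (labial) → [m]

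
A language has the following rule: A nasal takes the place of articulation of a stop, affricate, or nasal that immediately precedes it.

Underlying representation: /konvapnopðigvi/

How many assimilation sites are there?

1

/n/ after /p/ (labial) → [m]
1 segment changes.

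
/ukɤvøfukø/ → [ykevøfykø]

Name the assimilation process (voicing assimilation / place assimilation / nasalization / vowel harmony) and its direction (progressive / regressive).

vowel harmony, regressive

/u/→[y] /ɤ/→[e] /u/→[y].
Vowels agree with the last vowel, so the harmony is regressive.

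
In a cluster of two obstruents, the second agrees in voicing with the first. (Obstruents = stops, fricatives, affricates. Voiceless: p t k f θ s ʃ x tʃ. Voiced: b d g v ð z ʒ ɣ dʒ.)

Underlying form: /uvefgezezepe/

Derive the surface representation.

/g/ after /f/ (voiceless) → [k]

[uvefkezezepe]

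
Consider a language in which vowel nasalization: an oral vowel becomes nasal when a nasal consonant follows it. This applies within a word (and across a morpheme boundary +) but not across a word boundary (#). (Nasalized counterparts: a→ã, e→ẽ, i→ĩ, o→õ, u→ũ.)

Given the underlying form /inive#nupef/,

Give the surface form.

/i/ before nasal /n/ → [ĩ]

[ĩnive#nupef]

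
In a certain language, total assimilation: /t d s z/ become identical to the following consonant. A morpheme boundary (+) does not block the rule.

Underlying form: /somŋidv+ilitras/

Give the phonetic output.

/d/ before /v/ → [v] (total assimilation)
/t/ before /r/ → [r] (total assimilation)

[somŋivv+ilirras]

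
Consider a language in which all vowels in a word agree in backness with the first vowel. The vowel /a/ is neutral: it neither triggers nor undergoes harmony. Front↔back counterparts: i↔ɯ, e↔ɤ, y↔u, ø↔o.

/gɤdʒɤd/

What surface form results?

no segment meets the rule's conditions; no change.

[gɤdʒɤd]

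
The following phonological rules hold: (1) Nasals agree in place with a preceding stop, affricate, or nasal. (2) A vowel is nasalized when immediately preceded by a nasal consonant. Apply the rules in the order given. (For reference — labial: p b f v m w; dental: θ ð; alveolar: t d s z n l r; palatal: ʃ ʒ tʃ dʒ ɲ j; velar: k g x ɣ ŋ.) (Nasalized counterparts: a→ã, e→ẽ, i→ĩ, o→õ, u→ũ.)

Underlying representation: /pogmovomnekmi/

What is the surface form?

[pogŋõvommẽkŋĩ]

Rule 1: /m/ after /g/ (velar) → [ŋ]
Rule 1: /n/ after /m/ (labial) → [m]
Rule 1: /m/ after /k/ (velar) → [ŋ]
After rule 1: pogŋovommekŋi
Rule 2: /o/ after nasal /ŋ/ → [õ]
Rule 2: /e/ after nasal /m/ → [ẽ]
Rule 2: /i/ after nasal /ŋ/ → [ĩ]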